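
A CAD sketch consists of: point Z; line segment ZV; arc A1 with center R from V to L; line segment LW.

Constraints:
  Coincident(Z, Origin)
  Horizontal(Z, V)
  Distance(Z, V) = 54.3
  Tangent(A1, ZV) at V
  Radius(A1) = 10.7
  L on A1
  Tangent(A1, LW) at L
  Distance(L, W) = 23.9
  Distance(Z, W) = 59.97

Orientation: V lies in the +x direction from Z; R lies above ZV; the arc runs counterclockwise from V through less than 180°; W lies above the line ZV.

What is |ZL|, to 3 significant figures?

65.1

Checks: |RL| = 10.70 ✓; ∠(RL, LW) = 90.00° ✓; |LW| = 23.90 ✓; |ZW| = 59.97 ✓.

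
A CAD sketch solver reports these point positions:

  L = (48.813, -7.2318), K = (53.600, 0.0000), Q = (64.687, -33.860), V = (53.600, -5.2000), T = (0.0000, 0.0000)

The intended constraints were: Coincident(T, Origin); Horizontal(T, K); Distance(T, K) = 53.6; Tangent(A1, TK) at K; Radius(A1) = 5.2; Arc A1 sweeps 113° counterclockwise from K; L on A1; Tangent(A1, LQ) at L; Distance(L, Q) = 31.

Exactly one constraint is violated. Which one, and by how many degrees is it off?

Tangent(A1, LQ) at L — off by 7.80°.

T = (0.00, 0.00) ✓; T.y = 0.00, K.y = 0.00 ✓; |TK| = 53.60 ✓; ∠(VK, KT) = 90.00° ✓; |VK| = 5.200 ✓; bearing(V→L) − bearing(V→K) = 113.0° ✓; |VL| = 5.200 ✓; ∠(VL, LQ) = 82.20° ✗; |LQ| = 31.00 ✓.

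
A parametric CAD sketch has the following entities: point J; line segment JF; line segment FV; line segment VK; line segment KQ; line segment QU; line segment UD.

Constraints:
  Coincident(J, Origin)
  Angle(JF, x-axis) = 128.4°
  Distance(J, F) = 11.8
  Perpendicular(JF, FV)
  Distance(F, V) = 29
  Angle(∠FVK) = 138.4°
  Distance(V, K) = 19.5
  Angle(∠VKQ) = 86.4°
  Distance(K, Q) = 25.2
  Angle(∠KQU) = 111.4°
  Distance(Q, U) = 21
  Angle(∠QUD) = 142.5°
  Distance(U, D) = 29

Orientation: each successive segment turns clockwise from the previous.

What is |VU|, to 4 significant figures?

31.64

J is at the origin; JF runs at 128.4° with length 11.8, so F = (-7.330, 9.248). JF is perpendicular to FV, so FV runs at 38.40°; with |FV| = 29.0, V = (15.40, 27.26). ∠FVK = 138.4° gives VK at -3.200° from the x-axis; with |VK| = 19.5, K = (34.87, 26.17). ∠VKQ = 86.4° gives KQ at -96.80° from the x-axis; with |KQ| = 25.2, Q = (31.88, 1.150). ∠KQU = 111.4° gives QU at -165.4° from the x-axis; with |QU| = 21.0, U = (11.56, -4.144). Then |VU| = |U − V| = 31.64.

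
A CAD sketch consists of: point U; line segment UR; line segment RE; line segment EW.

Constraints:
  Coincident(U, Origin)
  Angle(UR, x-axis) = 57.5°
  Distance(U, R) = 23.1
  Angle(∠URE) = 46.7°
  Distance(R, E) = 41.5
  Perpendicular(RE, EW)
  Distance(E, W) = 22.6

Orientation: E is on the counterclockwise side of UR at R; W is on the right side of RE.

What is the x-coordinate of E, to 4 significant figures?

-28.35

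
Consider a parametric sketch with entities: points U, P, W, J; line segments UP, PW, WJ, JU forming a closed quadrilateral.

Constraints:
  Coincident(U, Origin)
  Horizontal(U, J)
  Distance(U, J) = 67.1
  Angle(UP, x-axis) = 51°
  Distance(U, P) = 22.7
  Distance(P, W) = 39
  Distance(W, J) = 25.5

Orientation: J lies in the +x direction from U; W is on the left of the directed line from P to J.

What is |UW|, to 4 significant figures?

57.23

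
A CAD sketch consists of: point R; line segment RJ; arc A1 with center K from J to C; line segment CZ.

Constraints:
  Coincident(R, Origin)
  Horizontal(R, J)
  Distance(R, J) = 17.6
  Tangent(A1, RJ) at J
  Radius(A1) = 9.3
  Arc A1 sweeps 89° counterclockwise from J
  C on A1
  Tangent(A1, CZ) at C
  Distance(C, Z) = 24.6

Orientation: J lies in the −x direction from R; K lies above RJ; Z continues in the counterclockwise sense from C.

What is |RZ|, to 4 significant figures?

34.64

R is at the origin; R and J share the same y with |RJ| = 17.6 and J on the −x side, so J = (-17.60, 0.000). Since A1 is tangent to RJ there, KJ ⟂ RJ, so K = J + (0, 9.3) = (-17.60, 9.300). On A1, J sits at bearing -90° from K; an 89° counterclockwise sweep puts C at bearing -1°, so C = K + 9.3·(cos -1°, sin -1°) = (-8.301, 9.138). A1 meets CZ tangentially, so KC is at right angles to CZ, so CZ runs along (−sin -1°, cos -1°); with |CZ| = 24.6, Z = (-7.872, 33.73). Then |RZ| = |Z − R| = 34.64.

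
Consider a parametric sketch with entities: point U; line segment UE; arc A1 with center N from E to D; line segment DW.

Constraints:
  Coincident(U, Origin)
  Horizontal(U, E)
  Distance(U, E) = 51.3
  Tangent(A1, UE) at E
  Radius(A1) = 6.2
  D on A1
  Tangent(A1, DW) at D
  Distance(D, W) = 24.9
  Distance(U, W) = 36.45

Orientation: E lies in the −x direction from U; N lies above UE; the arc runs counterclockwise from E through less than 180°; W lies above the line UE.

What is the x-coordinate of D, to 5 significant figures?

-46.683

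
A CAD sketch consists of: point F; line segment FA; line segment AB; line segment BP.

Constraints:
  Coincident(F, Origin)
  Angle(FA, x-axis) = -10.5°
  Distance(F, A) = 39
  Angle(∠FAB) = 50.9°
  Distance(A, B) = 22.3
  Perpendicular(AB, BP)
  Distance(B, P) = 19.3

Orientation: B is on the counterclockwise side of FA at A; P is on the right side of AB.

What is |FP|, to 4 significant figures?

49.62

∠FAB = 50.9°, so AB runs at -10.5° + (180° − 50.9°) = 118.6° from the x-axis; with |AB| = 22.3, B = A + 22.3·(cos 118.6°, sin 118.6°) = (27.67, 12.47). The perpendicularity gives BP at right angles to AB; with |BP| = 19.3 on the right of AB, P = B + 19.3·(0.8780, 0.4787) = (44.62, 21.71). Then |FP| = |P − F| = 49.62.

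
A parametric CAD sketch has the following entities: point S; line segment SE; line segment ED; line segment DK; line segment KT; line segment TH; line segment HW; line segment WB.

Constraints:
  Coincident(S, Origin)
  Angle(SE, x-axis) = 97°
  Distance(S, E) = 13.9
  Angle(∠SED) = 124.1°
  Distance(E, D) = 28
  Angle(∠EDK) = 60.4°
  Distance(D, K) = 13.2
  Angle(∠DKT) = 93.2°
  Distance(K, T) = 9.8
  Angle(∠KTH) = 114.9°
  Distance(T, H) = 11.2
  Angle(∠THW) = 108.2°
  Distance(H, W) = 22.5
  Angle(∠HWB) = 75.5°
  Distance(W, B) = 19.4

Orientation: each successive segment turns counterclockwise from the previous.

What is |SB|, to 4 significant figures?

43.17

∠THW = 108.2° gives HW at 136.2° from the x-axis; with |HW| = 22.5, W = (-27.65, 38.92). ∠HWB = 75.5° gives WB at -119.3° from the x-axis; with |WB| = 19.4, B = (-37.14, 22.00). Then |SB| = |B − S| = 43.17.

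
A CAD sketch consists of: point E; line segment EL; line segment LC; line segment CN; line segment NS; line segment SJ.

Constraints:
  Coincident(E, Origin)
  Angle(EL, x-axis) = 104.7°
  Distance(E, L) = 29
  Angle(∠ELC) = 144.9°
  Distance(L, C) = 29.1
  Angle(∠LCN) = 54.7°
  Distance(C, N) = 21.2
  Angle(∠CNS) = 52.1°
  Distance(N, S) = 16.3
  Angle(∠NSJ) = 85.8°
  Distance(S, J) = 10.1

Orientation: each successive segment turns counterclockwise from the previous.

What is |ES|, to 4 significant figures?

38.87

E is at the origin; EL runs at 104.7° with length 29.0, so L = (-7.359, 28.05). ∠ELC = 144.9° gives LC at 139.8° from the x-axis; with |LC| = 29.1, C = (-29.59, 46.83). ∠LCN = 54.7° gives CN at -94.90° from the x-axis; with |CN| = 21.2, N = (-31.40, 25.71). ∠CNS = 52.1° gives NS at 33.00° from the x-axis; with |NS| = 16.3, S = (-17.73, 34.59). Then |ES| = |S − E| = 38.87.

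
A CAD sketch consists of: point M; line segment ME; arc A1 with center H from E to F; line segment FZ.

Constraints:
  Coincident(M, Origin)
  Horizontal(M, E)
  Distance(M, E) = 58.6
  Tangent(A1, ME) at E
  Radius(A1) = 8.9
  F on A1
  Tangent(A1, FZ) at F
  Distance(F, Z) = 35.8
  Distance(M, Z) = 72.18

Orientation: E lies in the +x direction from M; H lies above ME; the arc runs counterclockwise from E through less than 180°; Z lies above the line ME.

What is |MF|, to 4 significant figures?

68.06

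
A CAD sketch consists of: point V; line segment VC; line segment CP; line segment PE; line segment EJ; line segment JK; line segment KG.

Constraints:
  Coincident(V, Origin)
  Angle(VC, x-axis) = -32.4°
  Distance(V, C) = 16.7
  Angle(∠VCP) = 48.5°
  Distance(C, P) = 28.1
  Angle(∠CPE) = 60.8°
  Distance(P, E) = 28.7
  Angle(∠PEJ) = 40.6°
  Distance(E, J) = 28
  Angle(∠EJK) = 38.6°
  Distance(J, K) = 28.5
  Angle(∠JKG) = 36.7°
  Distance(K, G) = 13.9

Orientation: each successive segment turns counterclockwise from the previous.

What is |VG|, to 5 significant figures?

6.0490

V is at the origin; VC runs at -32.4° with length 16.7, so C = (14.100, -8.9483). ∠VCP = 48.5° gives CP at 99.100° from the x-axis; with |CP| = 28.1, P = (9.6560, 18.798). ∠CPE = 60.8° gives PE at -141.70° from the x-axis; with |PE| = 28.7, E = (-12.867, 1.0104). ∠PEJ = 40.6° gives EJ at -2.3000° from the x-axis; with |EJ| = 28.0, J = (15.110, -0.11333). ∠EJK = 38.6° gives JK at 139.10° from the x-axis; with |JK| = 28.5, K = (-6.4314, 18.547). ∠JKG = 36.7° gives KG at -77.600° from the x-axis; with |KG| = 13.9, G = (-3.4466, 4.9710). Then |VG| = |G − V| = 6.0490.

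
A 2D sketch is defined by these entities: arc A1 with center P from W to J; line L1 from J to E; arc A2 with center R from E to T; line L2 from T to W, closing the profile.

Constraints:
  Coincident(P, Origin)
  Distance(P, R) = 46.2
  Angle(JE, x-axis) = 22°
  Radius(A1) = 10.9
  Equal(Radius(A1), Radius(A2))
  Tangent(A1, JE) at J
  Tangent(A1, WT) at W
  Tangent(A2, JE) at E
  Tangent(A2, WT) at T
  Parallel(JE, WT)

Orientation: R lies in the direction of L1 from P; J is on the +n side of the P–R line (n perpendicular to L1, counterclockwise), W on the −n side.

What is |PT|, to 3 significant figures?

47.5

Tangency of A1 to both parallel lines with radius 10.9 puts J and W at P ± 10.9·n: J = (-4.08, 10.1), W = (4.08, -10.1). Equal radii place E and T the same way about R: E = R + 10.9·n = (38.8, 27.4), T = R − 10.9·n = (46.9, 7.20). Then |PT| = |T − P| = 47.5.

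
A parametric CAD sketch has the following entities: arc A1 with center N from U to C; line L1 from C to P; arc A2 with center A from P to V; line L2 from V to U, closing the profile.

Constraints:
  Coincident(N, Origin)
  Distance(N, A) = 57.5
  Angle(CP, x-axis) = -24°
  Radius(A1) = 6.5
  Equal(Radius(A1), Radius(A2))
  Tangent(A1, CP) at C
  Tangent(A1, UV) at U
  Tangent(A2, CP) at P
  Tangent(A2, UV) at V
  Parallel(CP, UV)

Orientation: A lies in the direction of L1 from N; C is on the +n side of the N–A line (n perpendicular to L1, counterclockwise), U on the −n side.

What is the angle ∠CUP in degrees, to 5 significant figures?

77.260°

Tangency of A1 to both parallel lines with radius 6.5 puts C and U at N ± 6.5·n: C = (2.6438, 5.9380), U = (-2.6438, -5.9380). Equal radii place P and V the same way about A: P = A + 6.5·n = (55.173, -17.449), V = A − 6.5·n = (49.885, -29.325). Then cos ∠CUP = UC·UP / (|UC||UP|), giving 77.260°.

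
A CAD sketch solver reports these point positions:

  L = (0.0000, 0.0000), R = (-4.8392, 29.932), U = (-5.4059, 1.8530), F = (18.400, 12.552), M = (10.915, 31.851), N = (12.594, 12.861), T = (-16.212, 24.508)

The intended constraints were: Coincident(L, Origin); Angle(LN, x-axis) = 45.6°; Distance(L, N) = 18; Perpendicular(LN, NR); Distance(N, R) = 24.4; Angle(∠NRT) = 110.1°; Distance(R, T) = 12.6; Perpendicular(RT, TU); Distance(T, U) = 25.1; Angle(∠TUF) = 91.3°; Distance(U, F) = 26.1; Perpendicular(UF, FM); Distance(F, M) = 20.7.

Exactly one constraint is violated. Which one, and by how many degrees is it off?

Perpendicular(UF, FM) — off by 3.00°.

L = (0.00, 0.00) ✓; LN at 45.60° ✓; |LN| = 18.00 ✓; ∠(LN, NR) = 90.00° ✓; |NR| = 24.40 ✓; ∠NRT = 110.1° ✓; |RT| = 12.60 ✓; ∠(RT, TU) = 90.00° ✓; |TU| = 25.10 ✓; ∠TUF = 91.30° ✓; |UF| = 26.10 ✓; ∠(UF, FM) = 87.00° ✗; |FM| = 20.70 ✓.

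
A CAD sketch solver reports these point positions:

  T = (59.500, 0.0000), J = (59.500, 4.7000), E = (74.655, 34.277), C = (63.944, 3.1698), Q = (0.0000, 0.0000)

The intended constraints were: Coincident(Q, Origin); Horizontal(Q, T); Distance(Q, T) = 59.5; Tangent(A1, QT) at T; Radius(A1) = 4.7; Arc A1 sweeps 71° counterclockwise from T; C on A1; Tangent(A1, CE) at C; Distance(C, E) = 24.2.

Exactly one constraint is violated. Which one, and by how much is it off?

Distance(C, E) = 24.2 — off by 8.70.

Q = (0.00, 0.00) ✓; Q.y = 0.00, T.y = 0.00 ✓; |QT| = 59.50 ✓; ∠(JT, TQ) = 90.00° ✓; |JT| = 4.700 ✓; bearing(J→C) − bearing(J→T) = 71.00° ✓; |JC| = 4.700 ✓; ∠(JC, CE) = 90.00° ✓; |CE| = 32.90 ✗.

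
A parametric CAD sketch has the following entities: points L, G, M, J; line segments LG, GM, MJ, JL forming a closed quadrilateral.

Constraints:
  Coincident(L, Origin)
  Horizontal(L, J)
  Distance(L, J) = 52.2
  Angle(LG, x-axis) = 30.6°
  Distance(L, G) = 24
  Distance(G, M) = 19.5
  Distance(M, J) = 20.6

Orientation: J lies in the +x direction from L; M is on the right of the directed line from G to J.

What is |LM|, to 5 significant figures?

32.146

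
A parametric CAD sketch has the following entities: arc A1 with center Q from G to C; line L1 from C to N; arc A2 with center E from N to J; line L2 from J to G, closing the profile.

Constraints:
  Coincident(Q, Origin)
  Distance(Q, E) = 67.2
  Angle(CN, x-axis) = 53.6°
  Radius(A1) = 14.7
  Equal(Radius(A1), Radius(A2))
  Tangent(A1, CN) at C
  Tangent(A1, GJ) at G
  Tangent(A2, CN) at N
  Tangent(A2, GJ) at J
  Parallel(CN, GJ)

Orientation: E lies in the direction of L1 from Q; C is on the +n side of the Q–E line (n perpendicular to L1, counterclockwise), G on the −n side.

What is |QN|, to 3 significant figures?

68.8

Tangency of A1 to both parallel lines with radius 14.7 puts C and G at Q ± 14.7·n: C = (-11.8, 8.72), G = (11.8, -8.72). Equal radii place N and J the same way about E: N = E + 14.7·n = (28.0, 62.8), J = E − 14.7·n = (51.7, 45.4). Then |QN| = |N − Q| = 68.8.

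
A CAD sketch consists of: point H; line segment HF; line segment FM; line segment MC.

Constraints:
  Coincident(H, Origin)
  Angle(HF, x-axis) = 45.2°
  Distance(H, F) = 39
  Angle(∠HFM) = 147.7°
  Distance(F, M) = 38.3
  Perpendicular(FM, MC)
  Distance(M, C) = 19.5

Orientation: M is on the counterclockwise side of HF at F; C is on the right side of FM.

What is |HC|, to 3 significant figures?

81.9

∠HFM = 147.7°, so FM runs at 45.2° + (180° − 147.7°) = 77.5° from the x-axis; with |FM| = 38.3, M = F + 38.3·(cos 77.5°, sin 77.5°) = (35.8, 65.1). FM ⟂ MC; with |MC| = 19.5 on the right of FM, C = M + 19.5·(0.976, -0.216) = (54.8, 60.8). Then |HC| = |C − H| = 81.9.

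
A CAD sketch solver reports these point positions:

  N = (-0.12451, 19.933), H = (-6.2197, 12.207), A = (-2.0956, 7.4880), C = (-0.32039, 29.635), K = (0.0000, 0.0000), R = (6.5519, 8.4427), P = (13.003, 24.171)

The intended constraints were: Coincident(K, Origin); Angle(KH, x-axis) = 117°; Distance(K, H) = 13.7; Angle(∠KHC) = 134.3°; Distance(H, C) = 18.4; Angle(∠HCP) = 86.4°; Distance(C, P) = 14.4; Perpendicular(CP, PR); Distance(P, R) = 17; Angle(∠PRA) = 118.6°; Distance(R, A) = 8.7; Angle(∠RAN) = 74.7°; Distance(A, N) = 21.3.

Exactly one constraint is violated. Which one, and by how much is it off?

Distance(A, N) = 21.3 — off by 8.70.

K = (0.00, 0.00) ✓; KH at 117.0° ✓; |KH| = 13.70 ✓; ∠KHC = 134.3° ✓; |HC| = 18.40 ✓; ∠HCP = 86.40° ✓; |CP| = 14.40 ✓; ∠(CP, PR) = 90.00° ✓; |PR| = 17.00 ✓; ∠PRA = 118.6° ✓; |RA| = 8.700 ✓; ∠RAN = 74.70° ✓; |AN| = 12.60 ✗.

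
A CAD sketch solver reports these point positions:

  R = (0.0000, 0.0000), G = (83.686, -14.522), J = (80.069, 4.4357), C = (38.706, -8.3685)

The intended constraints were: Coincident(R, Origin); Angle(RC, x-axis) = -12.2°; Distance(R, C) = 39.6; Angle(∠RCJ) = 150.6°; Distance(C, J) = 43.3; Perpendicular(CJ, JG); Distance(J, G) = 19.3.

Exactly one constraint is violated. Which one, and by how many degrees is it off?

Perpendicular(CJ, JG) — off by 6.40°.

R = (0.00, 0.00) ✓; RC at -12.20° ✓; |RC| = 39.60 ✓; ∠RCJ = 150.6° ✓; |CJ| = 43.30 ✓; ∠(CJ, JG) = 96.40° ✗; |JG| = 19.30 ✓.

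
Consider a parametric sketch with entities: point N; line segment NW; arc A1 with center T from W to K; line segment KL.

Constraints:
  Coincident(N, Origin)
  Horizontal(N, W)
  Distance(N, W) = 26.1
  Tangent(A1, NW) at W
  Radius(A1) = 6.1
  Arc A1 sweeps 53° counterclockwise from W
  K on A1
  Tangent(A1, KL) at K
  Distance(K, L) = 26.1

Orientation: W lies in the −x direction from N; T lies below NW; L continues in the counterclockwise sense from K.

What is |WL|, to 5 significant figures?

31.067

N is at the origin; N and W share the same y with |NW| = 26.1 and W on the −x side, so W = (-26.100, 0.0000). A1 meets NW tangentially, so TW is at right angles to NW, so T = W + (0, -6.1) = (-26.100, -6.1000). On A1, W sits at bearing 90° from T; a 53° counterclockwise sweep puts K at bearing 143°, so K = T + 6.1·(cos 143°, sin 143°) = (-30.972, -2.4289). A1 meets KL tangentially, so TK is at right angles to KL, so KL runs along (−sin 143°, cos 143°); with |KL| = 26.1, L = (-46.679, -23.273). Then |WL| = |L − W| = 31.067.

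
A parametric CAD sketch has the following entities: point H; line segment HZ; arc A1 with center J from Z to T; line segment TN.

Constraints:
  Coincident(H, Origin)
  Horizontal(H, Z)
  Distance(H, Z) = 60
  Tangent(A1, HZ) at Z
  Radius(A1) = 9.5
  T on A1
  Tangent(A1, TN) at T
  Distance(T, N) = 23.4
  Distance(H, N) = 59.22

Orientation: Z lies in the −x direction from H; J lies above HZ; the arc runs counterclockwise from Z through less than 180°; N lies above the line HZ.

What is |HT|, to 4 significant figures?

51.32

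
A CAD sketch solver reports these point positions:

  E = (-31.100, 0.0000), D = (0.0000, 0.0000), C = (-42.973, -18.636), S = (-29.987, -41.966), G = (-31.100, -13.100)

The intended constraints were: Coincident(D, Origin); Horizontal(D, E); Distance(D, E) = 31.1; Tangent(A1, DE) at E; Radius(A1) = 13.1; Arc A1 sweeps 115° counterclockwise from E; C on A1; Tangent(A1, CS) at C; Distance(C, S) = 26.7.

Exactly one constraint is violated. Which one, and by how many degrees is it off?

Tangent(A1, CS) at C — off by 4.10°.

D = (0.00, 0.00) ✓; D.y = 0.00, E.y = 0.00 ✓; |DE| = 31.10 ✓; ∠(GE, ED) = 90.00° ✓; |GE| = 13.10 ✓; bearing(G→C) − bearing(G→E) = 115.0° ✓; |GC| = 13.10 ✓; ∠(GC, CS) = 85.90° ✗; |CS| = 26.70 ✓.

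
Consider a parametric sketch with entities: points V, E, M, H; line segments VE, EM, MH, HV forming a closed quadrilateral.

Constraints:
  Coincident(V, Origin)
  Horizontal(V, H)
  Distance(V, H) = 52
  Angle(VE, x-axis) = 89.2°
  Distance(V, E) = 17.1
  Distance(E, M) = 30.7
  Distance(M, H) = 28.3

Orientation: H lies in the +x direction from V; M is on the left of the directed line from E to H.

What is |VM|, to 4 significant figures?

36.18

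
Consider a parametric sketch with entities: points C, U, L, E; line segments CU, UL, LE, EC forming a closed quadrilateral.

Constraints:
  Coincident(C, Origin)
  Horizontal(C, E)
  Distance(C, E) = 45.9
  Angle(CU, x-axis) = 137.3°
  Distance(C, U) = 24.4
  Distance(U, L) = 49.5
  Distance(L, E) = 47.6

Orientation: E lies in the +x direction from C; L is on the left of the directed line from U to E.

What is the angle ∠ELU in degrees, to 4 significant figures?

85.52°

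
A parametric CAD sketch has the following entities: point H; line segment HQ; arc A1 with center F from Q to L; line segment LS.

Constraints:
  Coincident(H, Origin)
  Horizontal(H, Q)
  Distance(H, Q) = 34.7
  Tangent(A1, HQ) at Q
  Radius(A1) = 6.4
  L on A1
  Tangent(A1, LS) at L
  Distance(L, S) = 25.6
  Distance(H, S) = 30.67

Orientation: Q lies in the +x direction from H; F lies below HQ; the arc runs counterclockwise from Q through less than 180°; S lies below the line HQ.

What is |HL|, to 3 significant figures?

29.3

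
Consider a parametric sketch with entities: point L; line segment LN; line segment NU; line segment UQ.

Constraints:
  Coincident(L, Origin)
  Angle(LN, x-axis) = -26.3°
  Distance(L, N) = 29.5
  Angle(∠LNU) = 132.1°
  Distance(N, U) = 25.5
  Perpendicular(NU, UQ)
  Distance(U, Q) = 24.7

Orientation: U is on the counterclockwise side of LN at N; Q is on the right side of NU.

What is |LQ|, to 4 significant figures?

64.97

∠LNU = 132.1°, so NU runs at -26.3° + (180° − 132.1°) = 21.60° from the x-axis; with |NU| = 25.5, U = N + 25.5·(cos 21.60°, sin 21.60°) = (50.16, -3.683). NU ⟂ UQ; with |UQ| = 24.7 on the right of NU, Q = U + 24.7·(0.3681, -0.9298) = (59.25, -26.65). Then |LQ| = |Q − L| = 64.97.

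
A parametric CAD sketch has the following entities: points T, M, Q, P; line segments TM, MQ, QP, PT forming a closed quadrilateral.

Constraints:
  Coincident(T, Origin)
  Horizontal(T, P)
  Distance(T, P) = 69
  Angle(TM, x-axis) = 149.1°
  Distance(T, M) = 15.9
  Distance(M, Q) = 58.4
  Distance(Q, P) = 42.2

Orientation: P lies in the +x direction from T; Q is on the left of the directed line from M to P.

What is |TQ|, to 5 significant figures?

50.644

T is at the origin; TP is horizontal with |TP| = 69.0 and P in +x, so P = (69.0, 0). TM runs at 149.1° with |TM| = 15.9, so M = (-13.643, 8.1653). Q is determined by |MQ| = 58.4 and |QP| = 42.2 together: it lies at the intersection of circle(M, 58.4) and circle(P, 42.2). With |MP| = 83.046, the foot of the radical line on MP is 51.335 from M and the perpendicular offset is √(58.4² − 51.335²) = 27.844. Taking the left-of-MP solution: Q = (40.181, 30.827).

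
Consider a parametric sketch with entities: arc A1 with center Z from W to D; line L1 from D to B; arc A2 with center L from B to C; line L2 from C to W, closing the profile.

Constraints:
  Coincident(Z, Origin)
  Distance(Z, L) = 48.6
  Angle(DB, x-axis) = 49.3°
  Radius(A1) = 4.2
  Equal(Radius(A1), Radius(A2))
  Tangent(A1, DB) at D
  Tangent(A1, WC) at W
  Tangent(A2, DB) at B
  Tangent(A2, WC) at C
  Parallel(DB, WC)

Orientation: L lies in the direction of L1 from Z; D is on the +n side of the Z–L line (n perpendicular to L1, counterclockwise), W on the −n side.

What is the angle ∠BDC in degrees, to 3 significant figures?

9.81°

The slot axis is L1's direction at 49.3°, so u = (cos 49.3°, sin 49.3°) = (0.652, 0.758) and n = (−sin 49.3°, cos 49.3°) = (-0.758, 0.652). Z is at the origin and L lies 48.6 along u from Z, so L = 48.6·u = (31.7, 36.8). Tangency of A1 to both parallel lines with radius 4.2 puts D and W at Z ± 4.2·n: D = (-3.18, 2.74), W = (3.18, -2.74). Equal radii place B and C the same way about L: B = L + 4.2·n = (28.5, 39.6), C = L − 4.2·n = (34.9, 34.1). Then cos ∠BDC = DB·DC / (|DB||DC|), giving 9.81°.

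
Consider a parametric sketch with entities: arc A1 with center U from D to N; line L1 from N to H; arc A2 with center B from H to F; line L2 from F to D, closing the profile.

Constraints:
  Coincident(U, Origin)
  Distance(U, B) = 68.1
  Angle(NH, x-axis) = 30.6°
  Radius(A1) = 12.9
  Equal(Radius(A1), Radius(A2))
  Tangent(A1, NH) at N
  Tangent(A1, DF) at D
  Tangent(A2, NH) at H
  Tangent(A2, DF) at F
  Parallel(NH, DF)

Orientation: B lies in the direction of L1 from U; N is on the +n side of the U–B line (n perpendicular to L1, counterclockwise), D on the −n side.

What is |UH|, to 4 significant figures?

69.31

Tangency of A1 to both parallel lines with radius 12.9 puts N and D at U ± 12.9·n: N = (-6.567, 11.10), D = (6.567, -11.10). Equal radii place H and F the same way about B: H = B + 12.9·n = (52.05, 45.77), F = B − 12.9·n = (65.18, 23.56). Then |UH| = |H − U| = 69.31.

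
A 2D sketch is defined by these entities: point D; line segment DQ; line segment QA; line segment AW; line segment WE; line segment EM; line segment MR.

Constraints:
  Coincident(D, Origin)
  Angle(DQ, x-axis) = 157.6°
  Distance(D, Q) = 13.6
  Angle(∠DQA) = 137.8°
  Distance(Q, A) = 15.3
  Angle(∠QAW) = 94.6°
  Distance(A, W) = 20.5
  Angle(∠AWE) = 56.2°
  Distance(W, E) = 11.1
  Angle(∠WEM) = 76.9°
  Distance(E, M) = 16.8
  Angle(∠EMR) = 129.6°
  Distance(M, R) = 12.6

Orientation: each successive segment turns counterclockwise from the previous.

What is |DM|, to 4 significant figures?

29.37

∠AWE = 56.2° gives WE at 49.00° from the x-axis; with |WE| = 11.1, E = (-14.31, -11.41). ∠WEM = 76.9° gives EM at 152.1° from the x-axis; with |EM| = 16.8, M = (-29.16, -3.544). Then |DM| = |M − D| = 29.37.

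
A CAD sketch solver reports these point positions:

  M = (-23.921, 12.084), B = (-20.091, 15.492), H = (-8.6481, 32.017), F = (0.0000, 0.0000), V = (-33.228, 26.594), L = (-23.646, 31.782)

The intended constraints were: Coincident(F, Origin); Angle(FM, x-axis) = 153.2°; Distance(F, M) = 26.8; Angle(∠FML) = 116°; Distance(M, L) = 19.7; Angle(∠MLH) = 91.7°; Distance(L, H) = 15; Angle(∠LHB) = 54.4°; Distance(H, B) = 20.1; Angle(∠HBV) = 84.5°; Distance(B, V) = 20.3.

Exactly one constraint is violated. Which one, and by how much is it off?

Distance(B, V) = 20.3 — off by 3.10.

F = (0.00, 0.00) ✓; FM at 153.2° ✓; |FM| = 26.80 ✓; ∠FML = 116.0° ✓; |ML| = 19.70 ✓; ∠MLH = 91.70° ✓; |LH| = 15.00 ✓; ∠LHB = 54.40° ✓; |HB| = 20.10 ✓; ∠HBV = 84.50° ✓; |BV| = 17.20 ✗.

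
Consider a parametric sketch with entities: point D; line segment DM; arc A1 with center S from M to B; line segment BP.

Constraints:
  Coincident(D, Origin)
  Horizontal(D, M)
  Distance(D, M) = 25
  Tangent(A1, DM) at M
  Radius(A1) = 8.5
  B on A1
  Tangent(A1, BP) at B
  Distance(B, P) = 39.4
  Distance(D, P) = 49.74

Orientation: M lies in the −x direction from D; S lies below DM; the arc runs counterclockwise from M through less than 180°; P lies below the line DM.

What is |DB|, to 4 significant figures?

34.84

Checks: |SB| = 8.500 ✓; ∠(SB, BP) = 90.00° ✓; |BP| = 39.40 ✓; |DP| = 49.74 ✓.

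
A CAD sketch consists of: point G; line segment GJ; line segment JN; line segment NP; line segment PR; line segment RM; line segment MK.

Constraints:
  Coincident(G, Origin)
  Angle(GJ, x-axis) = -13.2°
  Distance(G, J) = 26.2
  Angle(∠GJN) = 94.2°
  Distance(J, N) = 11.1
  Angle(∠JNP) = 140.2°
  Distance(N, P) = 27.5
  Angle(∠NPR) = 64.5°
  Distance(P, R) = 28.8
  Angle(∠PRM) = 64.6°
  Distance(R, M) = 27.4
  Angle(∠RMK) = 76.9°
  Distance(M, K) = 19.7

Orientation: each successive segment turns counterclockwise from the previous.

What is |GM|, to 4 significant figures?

25.30

G is at the origin; GJ runs at -13.2° with length 26.2, so J = (25.51, -5.983). ∠GJN = 94.2° gives JN at 72.60° from the x-axis; with |JN| = 11.1, N = (28.83, 4.609). ∠JNP = 140.2° gives NP at 112.4° from the x-axis; with |NP| = 27.5, P = (18.35, 30.03). ∠NPR = 64.5° gives PR at -132.1° from the x-axis; with |PR| = 28.8, R = (-0.9606, 8.665). ∠PRM = 64.6° gives RM at -16.70° from the x-axis; with |RM| = 27.4, M = (25.28, 0.7917). Then |GM| = |M − G| = 25.30.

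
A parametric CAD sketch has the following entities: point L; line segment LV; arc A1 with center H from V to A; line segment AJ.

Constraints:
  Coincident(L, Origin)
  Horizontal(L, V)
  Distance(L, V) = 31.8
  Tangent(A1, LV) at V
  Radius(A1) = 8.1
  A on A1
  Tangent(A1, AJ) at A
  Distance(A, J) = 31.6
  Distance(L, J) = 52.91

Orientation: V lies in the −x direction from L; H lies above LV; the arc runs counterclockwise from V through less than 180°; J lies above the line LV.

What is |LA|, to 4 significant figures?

26.33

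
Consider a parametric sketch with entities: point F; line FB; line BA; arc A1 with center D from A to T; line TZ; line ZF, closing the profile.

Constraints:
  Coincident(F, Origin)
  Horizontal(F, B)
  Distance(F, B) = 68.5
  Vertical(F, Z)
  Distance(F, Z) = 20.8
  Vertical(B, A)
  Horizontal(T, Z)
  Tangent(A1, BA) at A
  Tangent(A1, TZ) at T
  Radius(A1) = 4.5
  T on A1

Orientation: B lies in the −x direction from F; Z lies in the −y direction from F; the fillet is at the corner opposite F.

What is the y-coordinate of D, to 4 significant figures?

-16.30

F and Z share the same x with |FZ| = 20.8 and Z on the −y side, so Z = (0.000, -20.80). The virtual corner opposite F is at (-68.50, -20.80). The tangent condition forces DA to be normal to BA and since A1 is tangent to TZ there, DT ⟂ TZ, with radius 4.5, so the center D sits 4.5 in from both sides at D = (-64.00, -16.30). So D.y = -16.30.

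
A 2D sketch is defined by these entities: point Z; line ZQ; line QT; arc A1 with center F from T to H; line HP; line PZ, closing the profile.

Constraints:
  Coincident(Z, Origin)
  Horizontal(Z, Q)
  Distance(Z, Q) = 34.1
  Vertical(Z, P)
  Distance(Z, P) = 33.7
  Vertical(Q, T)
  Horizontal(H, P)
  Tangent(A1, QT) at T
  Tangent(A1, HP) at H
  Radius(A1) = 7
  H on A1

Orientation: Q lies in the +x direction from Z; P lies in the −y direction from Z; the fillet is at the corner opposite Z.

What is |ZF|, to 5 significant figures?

38.043

Z is at the origin; Z and Q share the same y with |ZQ| = 34.1 and Q on the +x side, so Q = (34.100, 0.0000). Z and P share the same x with |ZP| = 33.7 and P on the −y side, so P = (0.0000, -33.700). The virtual corner opposite Z is at (34.100, -33.700). The tangent condition forces FT to be normal to QT and tangency of A1 to HP means the radius FH is perpendicular to HP, with radius 7.0, so the center F sits 7.0 in from both sides at F = (27.100, -26.700). Then |ZF| = |F − Z| = 38.043.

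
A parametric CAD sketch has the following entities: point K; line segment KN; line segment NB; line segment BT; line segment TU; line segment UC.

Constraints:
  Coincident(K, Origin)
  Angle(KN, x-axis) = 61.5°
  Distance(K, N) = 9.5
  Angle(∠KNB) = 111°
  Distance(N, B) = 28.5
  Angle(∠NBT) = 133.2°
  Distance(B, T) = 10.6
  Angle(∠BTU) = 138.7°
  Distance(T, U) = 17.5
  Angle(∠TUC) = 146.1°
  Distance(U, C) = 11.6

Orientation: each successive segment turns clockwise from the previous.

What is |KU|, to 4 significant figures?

42.97

∠NBT = 133.2° gives BT at -54.30° from the x-axis; with |BT| = 10.6, T = (38.97, -3.979). ∠BTU = 138.7° gives TU at -95.60° from the x-axis; with |TU| = 17.5, U = (37.27, -21.40). Then |KU| = |U − K| = 42.97.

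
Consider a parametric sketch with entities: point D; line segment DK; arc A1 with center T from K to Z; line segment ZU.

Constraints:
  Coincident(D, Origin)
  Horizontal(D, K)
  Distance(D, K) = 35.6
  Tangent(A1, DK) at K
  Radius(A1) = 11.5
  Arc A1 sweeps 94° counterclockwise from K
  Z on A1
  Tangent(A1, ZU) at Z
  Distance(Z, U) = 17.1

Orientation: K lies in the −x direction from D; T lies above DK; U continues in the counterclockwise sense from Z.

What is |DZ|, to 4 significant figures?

27.08

D is at the origin; DK is horizontal with |DK| = 35.6 and K on the −x side, so K = (-35.60, 0.000). Since A1 is tangent to DK there, TK ⟂ DK, so T = K + (0, 11.5) = (-35.60, 11.50). On A1, K sits at bearing -90° from T; a 94° counterclockwise sweep puts Z at bearing 4°, so Z = T + 11.5·(cos 4°, sin 4°) = (-24.13, 12.30). Then |DZ| = |Z − D| = 27.08.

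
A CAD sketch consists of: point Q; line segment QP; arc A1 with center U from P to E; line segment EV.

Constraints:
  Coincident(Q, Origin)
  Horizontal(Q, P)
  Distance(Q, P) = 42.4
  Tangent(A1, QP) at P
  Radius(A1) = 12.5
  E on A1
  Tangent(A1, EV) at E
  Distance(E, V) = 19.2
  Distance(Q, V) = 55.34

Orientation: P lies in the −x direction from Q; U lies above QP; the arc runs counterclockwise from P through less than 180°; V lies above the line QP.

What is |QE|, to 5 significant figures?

37.378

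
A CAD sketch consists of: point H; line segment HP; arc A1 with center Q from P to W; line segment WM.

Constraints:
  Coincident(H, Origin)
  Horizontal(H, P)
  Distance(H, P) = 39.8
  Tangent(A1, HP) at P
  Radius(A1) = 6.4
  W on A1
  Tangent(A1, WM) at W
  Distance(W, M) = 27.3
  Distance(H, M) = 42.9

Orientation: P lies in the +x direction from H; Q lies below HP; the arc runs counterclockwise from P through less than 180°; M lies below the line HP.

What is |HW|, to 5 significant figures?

33.914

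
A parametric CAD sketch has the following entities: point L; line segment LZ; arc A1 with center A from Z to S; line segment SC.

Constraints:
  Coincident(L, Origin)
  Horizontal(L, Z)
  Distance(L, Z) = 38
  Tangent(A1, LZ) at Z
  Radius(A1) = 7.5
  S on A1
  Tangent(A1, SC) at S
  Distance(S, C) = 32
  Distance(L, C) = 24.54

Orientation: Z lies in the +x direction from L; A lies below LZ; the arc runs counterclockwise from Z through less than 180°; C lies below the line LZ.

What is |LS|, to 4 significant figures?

33.13

Checks: L = (0.00, 0.00) ✓; |AS| = 7.500 ✓; ∠(AS, SC) = 90.00° ✓; |SC| = 32.00 ✓; |LC| = 24.54 ✓.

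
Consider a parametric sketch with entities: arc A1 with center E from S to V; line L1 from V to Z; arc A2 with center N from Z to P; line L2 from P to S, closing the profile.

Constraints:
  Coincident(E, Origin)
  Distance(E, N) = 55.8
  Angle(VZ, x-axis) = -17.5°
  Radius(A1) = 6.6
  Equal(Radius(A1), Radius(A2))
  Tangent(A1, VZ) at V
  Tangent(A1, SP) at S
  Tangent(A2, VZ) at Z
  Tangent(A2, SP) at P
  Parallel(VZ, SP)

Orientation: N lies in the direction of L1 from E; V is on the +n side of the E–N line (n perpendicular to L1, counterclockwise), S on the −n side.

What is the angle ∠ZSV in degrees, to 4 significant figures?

76.69°

The slot axis is L1's direction at -17.5°, so u = (cos -17.5°, sin -17.5°) = (0.9537, -0.3007) and n = (−sin -17.5°, cos -17.5°) = (0.3007, 0.9537). E is at the origin and N lies 55.8 along u from E, so N = 55.8·u = (53.22, -16.78). Tangency of A1 to both parallel lines with radius 6.6 puts V and S at E ± 6.6·n: V = (1.985, 6.295), S = (-1.985, -6.295). Equal radii place Z and P the same way about N: Z = N + 6.6·n = (55.20, -10.48), P = N − 6.6·n = (51.23, -23.07). Then cos ∠ZSV = SZ·SV / (|SZ||SV|), giving 76.69°.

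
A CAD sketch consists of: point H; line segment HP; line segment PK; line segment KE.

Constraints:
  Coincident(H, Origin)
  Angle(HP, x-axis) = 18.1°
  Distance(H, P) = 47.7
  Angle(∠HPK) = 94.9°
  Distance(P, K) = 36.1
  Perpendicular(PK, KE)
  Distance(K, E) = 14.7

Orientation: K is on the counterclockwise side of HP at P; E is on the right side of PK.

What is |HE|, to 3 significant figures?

74.1

H is at the origin; HP runs at 18.1° with length 47.7, so P = 47.7·(cos 18.1°, sin 18.1°) = (45.3, 14.8). ∠HPK = 94.9°, so PK runs at 18.1° + (180° − 94.9°) = 103° from the x-axis; with |PK| = 36.1, K = P + 36.1·(cos 103°, sin 103°) = (37.1, 50.0). The perpendicularity gives KE at right angles to PK; with |KE| = 14.7 on the right of PK, E = K + 14.7·(0.974, 0.228) = (51.4, 53.3). Then |HE| = |E − H| = 74.1.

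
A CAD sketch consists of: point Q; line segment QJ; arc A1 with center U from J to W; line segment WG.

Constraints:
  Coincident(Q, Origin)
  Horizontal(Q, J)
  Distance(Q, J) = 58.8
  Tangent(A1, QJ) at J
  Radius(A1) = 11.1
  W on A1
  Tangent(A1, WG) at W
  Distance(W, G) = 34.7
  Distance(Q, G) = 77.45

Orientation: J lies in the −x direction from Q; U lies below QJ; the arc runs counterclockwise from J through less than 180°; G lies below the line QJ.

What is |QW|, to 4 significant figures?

70.92

Q is at the origin; Q and J share the same y with |QJ| = 58.8 and J on the −x side, so J = (-58.80, 0.000). A1 meets QJ tangentially, so UJ is at right angles to QJ, so U = J + (0, -11.1) = (-58.80, -11.10). Since UW ⟂ WG (tangency), |UG| = √(11.1² + 34.7²) = 36.43 regardless of where W sits on A1. So G lies on both circle(Q, 77.45) and circle(U, 36.43); the below-QJ intersection is G = (-61.21, -47.45). W is the foot of the tangent from G: W = (-69.57, -13.77).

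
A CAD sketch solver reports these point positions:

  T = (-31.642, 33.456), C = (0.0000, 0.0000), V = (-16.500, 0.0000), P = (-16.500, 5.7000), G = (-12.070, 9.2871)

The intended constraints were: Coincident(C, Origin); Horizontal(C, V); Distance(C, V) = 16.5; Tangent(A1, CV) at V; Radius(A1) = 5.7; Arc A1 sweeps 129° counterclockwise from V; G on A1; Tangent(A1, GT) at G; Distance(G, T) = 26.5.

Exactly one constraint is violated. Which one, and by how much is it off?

Distance(G, T) = 26.5 — off by 4.60.

C = (0.00, 0.00) ✓; C.y = 0.00, V.y = 0.00 ✓; |CV| = 16.50 ✓; ∠(PV, VC) = 90.00° ✓; |PV| = 5.700 ✓; bearing(P→G) − bearing(P→V) = 129.0° ✓; |PG| = 5.700 ✓; ∠(PG, GT) = 90.00° ✓; |GT| = 31.10 ✗.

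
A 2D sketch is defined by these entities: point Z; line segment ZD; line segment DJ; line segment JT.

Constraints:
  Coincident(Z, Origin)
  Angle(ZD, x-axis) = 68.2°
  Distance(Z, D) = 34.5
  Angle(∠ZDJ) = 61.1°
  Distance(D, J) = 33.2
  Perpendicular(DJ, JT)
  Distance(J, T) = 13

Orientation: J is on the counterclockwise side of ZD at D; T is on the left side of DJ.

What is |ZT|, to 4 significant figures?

23.86

Z is at the origin; ZD runs at 68.2° with length 34.5, so D = 34.5·(cos 68.2°, sin 68.2°) = (12.81, 32.03). ∠ZDJ = 61.1°, so DJ runs at 68.2° + (180° − 61.1°) = 187.1° from the x-axis; with |DJ| = 33.2, J = D + 33.2·(cos 187.1°, sin 187.1°) = (-20.13, 27.93). DJ ⟂ JT; with |JT| = 13.0 on the left of DJ, T = J + 13.0·(0.1236, -0.9923) = (-18.53, 15.03). Then |ZT| = |T − Z| = 23.86.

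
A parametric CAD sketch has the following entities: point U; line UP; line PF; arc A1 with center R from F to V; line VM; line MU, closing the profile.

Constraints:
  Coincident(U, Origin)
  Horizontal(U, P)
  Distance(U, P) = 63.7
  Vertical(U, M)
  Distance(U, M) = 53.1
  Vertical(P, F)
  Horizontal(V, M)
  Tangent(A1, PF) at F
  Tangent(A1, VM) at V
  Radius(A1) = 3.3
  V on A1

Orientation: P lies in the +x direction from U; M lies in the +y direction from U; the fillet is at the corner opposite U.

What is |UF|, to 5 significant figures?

80.856

The virtual corner opposite U is at (63.700, 53.100). Tangency of A1 to PF means the radius RF is perpendicular to PF and since A1 is tangent to VM there, RV ⟂ VM, with radius 3.3, so the center R sits 3.3 in from both sides at R = (60.400, 49.800). That places the tangent points at F = (63.700, 49.800) on PF and V = (60.400, 53.100) on VM. Then |UF| = |F − U| = 80.856.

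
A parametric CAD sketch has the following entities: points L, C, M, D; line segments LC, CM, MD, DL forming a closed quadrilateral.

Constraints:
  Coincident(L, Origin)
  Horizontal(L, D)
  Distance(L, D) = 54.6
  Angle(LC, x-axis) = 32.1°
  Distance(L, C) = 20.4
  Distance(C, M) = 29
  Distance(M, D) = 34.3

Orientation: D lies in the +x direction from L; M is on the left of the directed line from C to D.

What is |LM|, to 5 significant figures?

49.207

Checks: |CM| = 29.00 ✓; |MD| = 34.30 ✓.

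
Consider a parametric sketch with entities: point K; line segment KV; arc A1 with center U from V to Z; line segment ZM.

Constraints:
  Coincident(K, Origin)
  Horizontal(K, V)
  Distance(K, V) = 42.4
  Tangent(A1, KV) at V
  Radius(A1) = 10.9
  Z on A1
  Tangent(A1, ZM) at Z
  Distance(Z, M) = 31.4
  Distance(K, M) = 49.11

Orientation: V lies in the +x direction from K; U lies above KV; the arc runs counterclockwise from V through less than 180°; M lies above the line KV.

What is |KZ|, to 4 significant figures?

53.40

Checks: |UZ| = 10.90 ✓; ∠(UZ, ZM) = 90.00° ✓; |ZM| = 31.40 ✓; |KM| = 49.11 ✓.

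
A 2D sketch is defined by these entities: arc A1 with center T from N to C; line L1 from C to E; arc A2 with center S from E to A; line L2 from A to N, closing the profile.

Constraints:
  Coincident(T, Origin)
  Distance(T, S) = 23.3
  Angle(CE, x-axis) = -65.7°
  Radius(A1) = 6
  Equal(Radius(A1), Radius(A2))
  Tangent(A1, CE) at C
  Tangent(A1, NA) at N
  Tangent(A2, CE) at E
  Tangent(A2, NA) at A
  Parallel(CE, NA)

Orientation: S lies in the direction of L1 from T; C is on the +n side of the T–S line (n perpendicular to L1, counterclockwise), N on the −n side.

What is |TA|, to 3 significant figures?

24.1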